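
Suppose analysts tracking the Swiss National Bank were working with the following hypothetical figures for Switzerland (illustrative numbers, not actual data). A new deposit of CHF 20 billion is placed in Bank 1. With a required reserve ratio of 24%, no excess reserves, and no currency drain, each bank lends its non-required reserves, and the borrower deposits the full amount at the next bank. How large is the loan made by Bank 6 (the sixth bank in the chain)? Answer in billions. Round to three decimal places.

Each bank lends a fraction (1 − rr) = 0.7600 of the deposit it receives, so Bank 6 receives 20·0.7600^5 and lends 20·0.7600^6 ≈ 3.8540 billion.

CHF 3.854 billion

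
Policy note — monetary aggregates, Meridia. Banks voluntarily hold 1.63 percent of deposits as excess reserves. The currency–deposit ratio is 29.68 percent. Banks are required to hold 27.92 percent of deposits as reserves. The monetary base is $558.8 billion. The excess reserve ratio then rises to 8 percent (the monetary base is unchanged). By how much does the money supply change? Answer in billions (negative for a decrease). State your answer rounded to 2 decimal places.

-118.80 billion

Initially m₁ = (1 + 0.2968) / (0.2792 + 0.0163 + 0.2968) ≈ 2.189431, so M₁ = 2.189431 × 558.8 ≈ 1223.454 billion.
After the change m₂ = (1 + 0.2968) / (0.2792 + 0.08 + 0.2968) ≈ 1.976829, so M₂ = 1.976829 × 558.8 ≈ 1104.652 billion.
ΔM = M₂ − M₁ = 1104.652 − 1223.454 = -118.802 billion.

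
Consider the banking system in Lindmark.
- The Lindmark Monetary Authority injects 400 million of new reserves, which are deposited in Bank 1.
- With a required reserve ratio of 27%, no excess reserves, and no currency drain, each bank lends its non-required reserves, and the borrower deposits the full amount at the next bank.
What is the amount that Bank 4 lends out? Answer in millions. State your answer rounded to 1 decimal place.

Each bank lends a fraction (1 − rr) = 0.7300 of the deposit it receives, so Bank 4 receives 400·0.7300^3 and lends 400·0.7300^4 ≈ 113.5930 million.

113.6 million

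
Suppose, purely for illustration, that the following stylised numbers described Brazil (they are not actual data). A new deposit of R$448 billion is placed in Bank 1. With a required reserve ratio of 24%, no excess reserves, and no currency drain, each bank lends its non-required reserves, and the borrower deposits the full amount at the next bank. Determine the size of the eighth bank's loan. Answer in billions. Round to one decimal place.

Each bank lends a fraction (1 − rr) = 0.7600 of the deposit it receives, so Bank 8 receives 448·0.7600^7 and lends 448·0.7600^8 ≈ 49.8640 billion.

R$49.9 billion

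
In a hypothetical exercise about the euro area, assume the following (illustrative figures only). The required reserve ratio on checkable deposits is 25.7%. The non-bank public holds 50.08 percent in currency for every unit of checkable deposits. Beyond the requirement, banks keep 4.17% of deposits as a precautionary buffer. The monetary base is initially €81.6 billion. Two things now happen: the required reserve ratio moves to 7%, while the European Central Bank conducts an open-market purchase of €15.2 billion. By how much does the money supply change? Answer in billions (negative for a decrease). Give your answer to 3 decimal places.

Before: m₁ = (1 + 0.5008) / (0.257 + 0.0417 + 0.5008) ≈ 1.877173, MB₁ = 81.6, so M₁ = 1.877173 × 81.6 ≈ 153.1773 billion.
After: m₂ = (1 + 0.5008) / (0.07 + 0.0417 + 0.5008) ≈ 2.450286, MB₂ = 81.6 + 15.2 = 96.8, so M₂ = 2.450286 × 96.8 ≈ 237.1877 billion.
ΔM = M₂ − M₁ = 237.1877 − 153.1773 = 84.0104 billion.

€84.010 billion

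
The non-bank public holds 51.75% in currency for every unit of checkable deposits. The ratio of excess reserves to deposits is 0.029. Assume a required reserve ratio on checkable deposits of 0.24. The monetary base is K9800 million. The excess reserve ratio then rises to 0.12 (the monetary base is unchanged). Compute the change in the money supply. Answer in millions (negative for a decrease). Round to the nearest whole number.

Initially m₁ = (1 + 0.5175) / (0.24 + 0.029 + 0.5175) ≈ 1.92943, so M₁ = 1.92943 × 9800 = 18908.414 million.
After the change m₂ = (1 + 0.5175) / (0.24 + 0.12 + 0.5175) ≈ 1.72934, so M₂ = 1.72934 × 9800 = 16947.532 million.
ΔM = M₂ − M₁ = 16947.532 − 18908.414 = -1960.882 million.

-1961 million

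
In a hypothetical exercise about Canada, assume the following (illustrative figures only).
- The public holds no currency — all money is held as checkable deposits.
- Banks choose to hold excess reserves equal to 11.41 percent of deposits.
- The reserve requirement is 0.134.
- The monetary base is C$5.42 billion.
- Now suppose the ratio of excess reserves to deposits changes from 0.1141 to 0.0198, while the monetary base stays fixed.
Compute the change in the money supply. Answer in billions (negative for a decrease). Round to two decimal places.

Initially m₁ = 1 / (0.134 + 0.1141) ≈ 4.0306, so M₁ = 4.0306 × 5.42 ≈ 21.8459 billion.
After the change m₂ = 1 / (0.134 + 0.0198) ≈ 6.5020, so M₂ = 6.5020 × 5.42 ≈ 35.2408 billion.
ΔM = M₂ − M₁ = 35.2408 − 21.8459 = 13.3949 billion.

C$13.39 billion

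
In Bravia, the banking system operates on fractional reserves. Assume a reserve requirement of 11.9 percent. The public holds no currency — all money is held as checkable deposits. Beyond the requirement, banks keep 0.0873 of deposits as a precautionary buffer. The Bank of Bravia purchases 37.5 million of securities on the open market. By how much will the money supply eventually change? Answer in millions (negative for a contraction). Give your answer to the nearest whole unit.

The money multiplier is m = 1 / (rr + e) = 1 / (0.119 + 0.0873) ≈ 4.8473.
The purchase adds 37.5 million of base, so ΔM = m × ΔMB = 4.8473 × (+37.5) ≈ 181.7737 million.

182 million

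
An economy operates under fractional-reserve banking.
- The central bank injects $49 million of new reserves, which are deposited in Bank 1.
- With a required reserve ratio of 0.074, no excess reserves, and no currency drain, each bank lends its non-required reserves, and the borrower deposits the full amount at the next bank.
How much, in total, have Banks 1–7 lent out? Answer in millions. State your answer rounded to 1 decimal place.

$255.2 million

Bank i lends (1 − rr)^i of the original deposit: Bank 1 lends 49·0.9260 = 45.3740, Bank 2 lends 49·0.9260² ≈ 42.0163, and so on.
Summing a geometric series: total = 49·[0.9260·(1 − 0.9260^7) / (1 − 0.9260)] ≈ 255.1875 million.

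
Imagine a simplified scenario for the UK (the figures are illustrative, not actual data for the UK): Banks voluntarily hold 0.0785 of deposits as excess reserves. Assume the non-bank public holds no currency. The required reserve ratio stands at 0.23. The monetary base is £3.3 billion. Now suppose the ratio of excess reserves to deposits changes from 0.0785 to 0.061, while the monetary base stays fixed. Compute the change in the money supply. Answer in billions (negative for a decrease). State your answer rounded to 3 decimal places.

Initially m₁ = 1 / (0.23 + 0.0785) ≈ 3.24149, so M₁ = 3.24149 × 3.3 ≈ 10.6969 billion.
After the change m₂ = 1 / (0.23 + 0.061) ≈ 3.43643, so M₂ = 3.43643 × 3.3 ≈ 11.3402 billion.
ΔM = M₂ − M₁ = 11.3402 − 10.6969 = 0.6433 billion.

£0.643 billion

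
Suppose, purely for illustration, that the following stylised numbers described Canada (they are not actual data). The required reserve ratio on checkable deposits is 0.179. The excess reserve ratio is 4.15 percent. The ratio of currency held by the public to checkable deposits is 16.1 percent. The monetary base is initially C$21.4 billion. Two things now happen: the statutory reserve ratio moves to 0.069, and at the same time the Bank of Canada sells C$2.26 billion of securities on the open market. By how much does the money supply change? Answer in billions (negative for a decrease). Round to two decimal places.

C$16.72 billion

Before: m₁ = (1 + 0.161) / (0.179 + 0.0415 + 0.161) ≈ 3.04325, MB₁ = 21.4, so M₁ = 3.04325 × 21.4 ≈ 65.1255 billion.
After: m₂ = (1 + 0.161) / (0.069 + 0.0415 + 0.161) ≈ 4.27624, MB₂ = 21.4 − 2.26 = 19.14, so M₂ = 4.27624 × 19.14 ≈ 81.8472 billion.
ΔM = M₂ − M₁ = 81.8472 − 65.1255 = 16.7217 billion.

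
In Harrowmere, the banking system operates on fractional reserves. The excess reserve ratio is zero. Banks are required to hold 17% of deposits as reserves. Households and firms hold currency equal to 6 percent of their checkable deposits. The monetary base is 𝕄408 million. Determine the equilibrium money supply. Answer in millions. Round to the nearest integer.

𝕄1880 million

The money multiplier is m = (1 + c) / (rr + c) = (1 + 0.06) / (0.17 + 0.06) ≈ 4.6087.
So M = m × MB = 4.6087 × 408 = 1880.3496 million.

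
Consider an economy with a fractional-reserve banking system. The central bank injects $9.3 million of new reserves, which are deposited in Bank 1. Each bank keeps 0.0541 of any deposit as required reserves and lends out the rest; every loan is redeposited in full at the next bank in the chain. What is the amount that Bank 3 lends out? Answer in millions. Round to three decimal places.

Each bank lends a fraction (1 − rr) = 0.9459 of the deposit it receives, so Bank 3 receives 9.3·0.9459^2 and lends 9.3·0.9459^3 ≈ 7.8708 million.

$7.871 million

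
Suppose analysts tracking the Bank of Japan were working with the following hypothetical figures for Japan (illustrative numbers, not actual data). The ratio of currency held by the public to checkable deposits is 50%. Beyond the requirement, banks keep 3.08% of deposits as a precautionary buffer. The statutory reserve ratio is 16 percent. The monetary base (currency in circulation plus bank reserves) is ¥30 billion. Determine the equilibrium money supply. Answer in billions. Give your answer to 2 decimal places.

¥65.14 billion

The money multiplier is m = (1 + c) / (rr + e + c) = (1 + 0.5) / (0.16 + 0.0308 + 0.5) ≈ 2.17140.
So M = m × MB = 2.17140 × 30 = 65.142 billion.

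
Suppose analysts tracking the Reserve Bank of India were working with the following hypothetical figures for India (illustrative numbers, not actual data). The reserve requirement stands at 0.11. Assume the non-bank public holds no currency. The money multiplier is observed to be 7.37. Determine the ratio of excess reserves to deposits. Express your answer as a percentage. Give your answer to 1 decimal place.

Using m = 7.37. Since m = (1 + c)/(c + rr + e), the denominator satisfies c + rr + e = (1 + c)/m = (1 + 0) / 7.37 ≈ 0.135685.
With c = 0 and rr = 0.11, the ratio of excess reserves to deposits is 0.135685 − 0 − 0.11 = 0.025685.

2.6%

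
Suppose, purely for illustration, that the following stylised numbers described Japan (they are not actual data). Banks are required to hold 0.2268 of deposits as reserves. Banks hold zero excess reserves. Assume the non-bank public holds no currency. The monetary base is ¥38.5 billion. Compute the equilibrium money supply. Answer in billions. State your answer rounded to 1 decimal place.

¥169.8 billion

With no currency drain or excess reserves, the money multiplier is m = 1/rr = 1/0.2268 ≈ 4.4092.
Money supply M = m × MB = 4.4092 × 38.5 = 169.7542 billion.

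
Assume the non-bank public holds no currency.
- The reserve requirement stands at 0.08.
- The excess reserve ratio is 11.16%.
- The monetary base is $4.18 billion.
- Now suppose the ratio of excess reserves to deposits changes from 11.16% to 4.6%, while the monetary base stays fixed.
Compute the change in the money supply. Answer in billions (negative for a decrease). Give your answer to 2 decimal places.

Initially m₁ = 1 / (0.08 + 0.1116) ≈ 5.2192, so M₁ = 5.2192 × 4.18 ≈ 21.8163 billion.
After the change m₂ = 1 / (0.08 + 0.046) ≈ 7.9365, so M₂ = 7.9365 × 4.18 ≈ 33.1746 billion.
ΔM = M₂ − M₁ = 33.1746 − 21.8163 = 11.3583 billion.

$11.36 billion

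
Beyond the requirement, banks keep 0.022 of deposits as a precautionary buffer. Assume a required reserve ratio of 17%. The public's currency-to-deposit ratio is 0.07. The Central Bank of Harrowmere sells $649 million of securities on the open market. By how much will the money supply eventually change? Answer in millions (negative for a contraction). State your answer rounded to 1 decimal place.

-2650.5 million

The money multiplier is m = (1 + c) / (rr + e + c) = (1 + 0.07) / (0.17 + 0.022 + 0.07) ≈ 4.08397.
The sale removes 649 million of base, so ΔM = m × ΔMB = 4.08397 × (−649) ≈ -2650.4965 million.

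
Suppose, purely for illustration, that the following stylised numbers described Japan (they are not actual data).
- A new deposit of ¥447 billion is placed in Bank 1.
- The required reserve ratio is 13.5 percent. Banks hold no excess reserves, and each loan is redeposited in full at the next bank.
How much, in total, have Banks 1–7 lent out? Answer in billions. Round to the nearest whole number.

Bank i lends (1 − rr)^i of the original deposit: Bank 1 lends 447·0.8650 = 386.6550, Bank 2 lends 447·0.8650² ≈ 334.4566, and so on.
Summing a geometric series: total = 447·[0.8650·(1 − 0.8650^7) / (1 − 0.8650)] ≈ 1826.3375 billion.

¥1826 billion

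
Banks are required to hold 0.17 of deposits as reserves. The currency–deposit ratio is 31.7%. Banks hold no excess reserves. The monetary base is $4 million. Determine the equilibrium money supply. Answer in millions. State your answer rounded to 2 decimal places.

$10.82 million

The money multiplier is m = (1 + c) / (rr + c) = (1 + 0.317) / (0.17 + 0.317) ≈ 2.7043.
So M = m × MB = 2.7043 × 4 = 10.8172 million.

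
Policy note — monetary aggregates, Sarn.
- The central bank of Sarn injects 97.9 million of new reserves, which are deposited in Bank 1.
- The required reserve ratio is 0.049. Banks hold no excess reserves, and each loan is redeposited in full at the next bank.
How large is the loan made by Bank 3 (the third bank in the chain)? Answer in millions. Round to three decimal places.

84.202 million

Each bank lends a fraction (1 − rr) = 0.9510 of the deposit it receives, so Bank 3 receives 97.9·0.9510^2 and lends 97.9·0.9510^3 ≈ 84.2024 million.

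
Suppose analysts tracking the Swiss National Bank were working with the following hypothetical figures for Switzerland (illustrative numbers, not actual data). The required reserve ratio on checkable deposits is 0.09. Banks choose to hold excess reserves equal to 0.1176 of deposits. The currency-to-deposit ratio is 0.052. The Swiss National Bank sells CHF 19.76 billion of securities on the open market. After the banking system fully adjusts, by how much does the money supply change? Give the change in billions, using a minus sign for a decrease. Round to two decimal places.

The money multiplier is m = (1 + c) / (rr + e + c) = (1 + 0.052) / (0.09 + 0.1176 + 0.052) ≈ 4.05239.
The sale removes 19.76 billion of base, so ΔM = m × ΔMB = 4.05239 × (−19.76) ≈ -80.0752 billion.

-80.08 billion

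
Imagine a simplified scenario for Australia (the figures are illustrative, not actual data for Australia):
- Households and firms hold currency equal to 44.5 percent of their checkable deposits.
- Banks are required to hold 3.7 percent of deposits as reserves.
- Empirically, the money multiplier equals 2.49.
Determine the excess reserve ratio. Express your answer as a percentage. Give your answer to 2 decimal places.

Using m = 2.49. Since m = (1 + c)/(c + rr + e), the denominator satisfies c + rr + e = (1 + c)/m = (1 + 0.445) / 2.49 ≈ 0.580321.
With c = 0.445 and rr = 0.037, the excess reserve ratio is 0.580321 − 0.445 − 0.037 = 0.098321.

9.83%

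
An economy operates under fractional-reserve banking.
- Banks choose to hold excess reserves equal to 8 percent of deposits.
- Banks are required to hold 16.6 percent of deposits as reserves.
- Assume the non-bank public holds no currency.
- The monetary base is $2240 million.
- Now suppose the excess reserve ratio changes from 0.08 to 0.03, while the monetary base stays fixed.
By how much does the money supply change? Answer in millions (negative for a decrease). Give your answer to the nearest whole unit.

$2323 million

Initially m₁ = 1 / (0.166 + 0.08) ≈ 4.06504, so M₁ = 4.06504 × 2240 = 9105.6896 million.
After the change m₂ = 1 / (0.166 + 0.03) ≈ 5.10204, so M₂ = 5.10204 × 2240 = 11428.5696 million.
ΔM = M₂ − M₁ = 11428.5696 − 9105.6896 = 2322.88 million.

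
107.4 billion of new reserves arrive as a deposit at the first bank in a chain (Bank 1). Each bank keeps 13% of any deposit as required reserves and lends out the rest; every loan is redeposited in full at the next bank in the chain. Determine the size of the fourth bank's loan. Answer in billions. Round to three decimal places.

61.529 billion

Each bank lends a fraction (1 − rr) = 0.8700 of the deposit it receives, so Bank 4 receives 107.4·0.8700^3 and lends 107.4·0.8700^4 ≈ 61.5292 billion.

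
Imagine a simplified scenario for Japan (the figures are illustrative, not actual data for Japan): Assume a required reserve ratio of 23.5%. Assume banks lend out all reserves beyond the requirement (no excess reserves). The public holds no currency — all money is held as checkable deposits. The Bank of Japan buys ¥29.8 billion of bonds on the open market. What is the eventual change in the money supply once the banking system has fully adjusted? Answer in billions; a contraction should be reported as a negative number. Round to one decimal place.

¥126.8 billion

The simple money multiplier is m = 1/rr = 1/0.235 ≈ 4.2553.
An open-market purchase increases the monetary base by 29.8 billion, so ΔM = m × ΔMB = 4.2553 × 29.8 ≈ 126.8079 billion.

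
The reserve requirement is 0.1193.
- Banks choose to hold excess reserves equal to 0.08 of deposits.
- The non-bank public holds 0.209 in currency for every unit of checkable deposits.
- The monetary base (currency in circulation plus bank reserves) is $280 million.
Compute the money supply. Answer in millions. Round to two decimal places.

The money multiplier is m = (1 + c) / (rr + e + c) = (1 + 0.209) / (0.1193 + 0.08 + 0.209) ≈ 2.961058.
So M = m × MB = 2.961058 × 280 ≈ 829.0962 million.

$829.10 million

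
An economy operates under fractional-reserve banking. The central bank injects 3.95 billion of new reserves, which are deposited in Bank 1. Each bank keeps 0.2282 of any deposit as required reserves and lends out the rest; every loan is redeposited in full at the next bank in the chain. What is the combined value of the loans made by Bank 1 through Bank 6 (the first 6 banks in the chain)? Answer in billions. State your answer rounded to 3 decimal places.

10.536 billion

Bank i lends (1 − rr)^i of the original deposit: Bank 1 lends 3.95·0.7718 ≈ 3.0486, Bank 2 lends 3.95·0.7718² ≈ 2.3529, and so on.
Summing a geometric series: total = 3.95·[0.7718·(1 − 0.7718^6) / (1 − 0.7718)] ≈ 10.5357 billion.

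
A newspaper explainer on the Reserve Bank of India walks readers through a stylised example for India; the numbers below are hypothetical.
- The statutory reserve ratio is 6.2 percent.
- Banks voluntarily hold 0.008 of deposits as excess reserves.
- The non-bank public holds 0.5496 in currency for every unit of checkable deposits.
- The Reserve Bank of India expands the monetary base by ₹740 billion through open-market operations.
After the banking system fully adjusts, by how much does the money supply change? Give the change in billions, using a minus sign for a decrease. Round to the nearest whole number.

The money multiplier is m = (1 + c) / (rr + e + c) = (1 + 0.5496) / (0.062 + 0.008 + 0.5496) ≈ 2.5010.
The purchase adds 740 billion of base, so ΔM = m × ΔMB = 2.5010 × (+740) = 1850.74 billion.

₹1851 billion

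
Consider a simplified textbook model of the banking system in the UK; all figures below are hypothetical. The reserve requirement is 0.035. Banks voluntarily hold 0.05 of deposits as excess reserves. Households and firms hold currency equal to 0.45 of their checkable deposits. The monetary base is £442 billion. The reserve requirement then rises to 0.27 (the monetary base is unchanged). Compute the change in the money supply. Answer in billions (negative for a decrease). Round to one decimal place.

-365.6 billion

Initially m₁ = (1 + 0.45) / (0.035 + 0.05 + 0.45) ≈ 2.71028, so M₁ = 2.71028 × 442 ≈ 1197.9438 billion.
After the change m₂ = (1 + 0.45) / (0.27 + 0.05 + 0.45) ≈ 1.88312, so M₂ = 1.88312 × 442 ≈ 832.339 billion.
ΔM = M₂ − M₁ = 832.339 − 1197.9438 = -365.6048 billion.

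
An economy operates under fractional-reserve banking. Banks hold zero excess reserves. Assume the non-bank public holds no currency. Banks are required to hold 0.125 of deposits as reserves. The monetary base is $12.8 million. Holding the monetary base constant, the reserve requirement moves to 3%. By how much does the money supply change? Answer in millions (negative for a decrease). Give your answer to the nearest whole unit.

Initially m₁ = 1 / (0.125) = 8, so M₁ = 8 × 12.8 = 102.4 million.
After the change m₂ = 1 / (0.03) ≈ 33.3333, so M₂ = 33.3333 × 12.8 ≈ 426.6662 million.
ΔM = M₂ − M₁ = 426.6662 − 102.4 = 324.2662 million.

$324 million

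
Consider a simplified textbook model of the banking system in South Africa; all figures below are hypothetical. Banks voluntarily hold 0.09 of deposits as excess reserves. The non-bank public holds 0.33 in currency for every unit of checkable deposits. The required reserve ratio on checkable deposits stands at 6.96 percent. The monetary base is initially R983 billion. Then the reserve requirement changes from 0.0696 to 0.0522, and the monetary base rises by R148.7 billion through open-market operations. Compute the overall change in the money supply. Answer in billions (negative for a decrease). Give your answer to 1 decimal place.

R517.2 billion

Before: m₁ = (1 + 0.33) / (0.0696 + 0.09 + 0.33) ≈ 2.716503, MB₁ = 983, so M₁ = 2.716503 × 983 ≈ 2670.3224 billion.
After: m₂ = (1 + 0.33) / (0.0522 + 0.09 + 0.33) ≈ 2.816603, MB₂ = 983 + 148.7 = 1131.7, so M₂ = 2.816603 × 1131.7 ≈ 3187.5496 billion.
ΔM = M₂ − M₁ = 3187.5496 − 2670.3224 = 517.2272 billion.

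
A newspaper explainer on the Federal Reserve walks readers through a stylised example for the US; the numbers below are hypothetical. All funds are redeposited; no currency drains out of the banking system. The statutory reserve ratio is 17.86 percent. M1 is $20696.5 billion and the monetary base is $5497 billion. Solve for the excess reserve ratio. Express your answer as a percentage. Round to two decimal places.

8.70%

Using m = M/MB = 20696.5/5497 ≈ 3.765054. Since m = (1 + c)/(c + rr + e), the denominator satisfies c + rr + e = (1 + c)/m = (1 + 0) / 3.765054 ≈ 0.265600.
With c = 0 and rr = 0.1786, the excess reserve ratio is 0.265600 − 0 − 0.1786 = 0.087.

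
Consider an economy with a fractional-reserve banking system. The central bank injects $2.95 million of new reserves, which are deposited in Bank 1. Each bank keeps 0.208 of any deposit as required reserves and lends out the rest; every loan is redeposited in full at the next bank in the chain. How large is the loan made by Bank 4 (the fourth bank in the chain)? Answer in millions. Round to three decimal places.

$1.161 million

Each bank lends a fraction (1 − rr) = 0.7920 of the deposit it receives, so Bank 4 receives 2.95·0.7920^3 and lends 2.95·0.7920^4 ≈ 1.1607 million.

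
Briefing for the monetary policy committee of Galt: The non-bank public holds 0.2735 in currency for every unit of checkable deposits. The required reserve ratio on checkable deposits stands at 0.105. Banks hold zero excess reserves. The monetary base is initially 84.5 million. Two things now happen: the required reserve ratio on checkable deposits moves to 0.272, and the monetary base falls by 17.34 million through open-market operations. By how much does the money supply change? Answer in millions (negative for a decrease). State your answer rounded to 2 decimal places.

Before: m₁ = (1 + 0.2735) / (0.105 + 0.2735) ≈ 3.36460, MB₁ = 84.5, so M₁ = 3.36460 × 84.5 = 284.3087 million.
After: m₂ = (1 + 0.2735) / (0.272 + 0.2735) ≈ 2.33456, MB₂ = 84.5 − 17.34 = 67.16, so M₂ = 2.33456 × 67.16 ≈ 156.789 million.
ΔM = M₂ − M₁ = 156.789 − 284.3087 = -127.5197 million.

-127.52 million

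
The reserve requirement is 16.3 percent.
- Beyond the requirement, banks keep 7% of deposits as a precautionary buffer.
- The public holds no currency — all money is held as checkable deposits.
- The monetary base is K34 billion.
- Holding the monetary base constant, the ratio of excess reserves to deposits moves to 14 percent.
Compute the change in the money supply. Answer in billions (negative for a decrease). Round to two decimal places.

Initially m₁ = 1 / (0.163 + 0.07) ≈ 4.29185, so M₁ = 4.29185 × 34 = 145.9229 billion.
After the change m₂ = 1 / (0.163 + 0.14) ≈ 3.30033, so M₂ = 3.30033 × 34 ≈ 112.2112 billion.
ΔM = M₂ − M₁ = 112.2112 − 145.9229 = -33.7117 billion.

-33.71 billion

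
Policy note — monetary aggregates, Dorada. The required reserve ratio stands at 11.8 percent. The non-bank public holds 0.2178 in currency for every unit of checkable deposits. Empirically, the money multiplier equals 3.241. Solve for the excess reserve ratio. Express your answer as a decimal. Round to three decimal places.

Using m = 3.241. Since m = (1 + c)/(c + rr + e), the denominator satisfies c + rr + e = (1 + c)/m = (1 + 0.2178) / 3.241 ≈ 0.375748.
With c = 0.2178 and rr = 0.118, the excess reserve ratio is 0.375748 − 0.2178 − 0.118 = 0.039948.

0.040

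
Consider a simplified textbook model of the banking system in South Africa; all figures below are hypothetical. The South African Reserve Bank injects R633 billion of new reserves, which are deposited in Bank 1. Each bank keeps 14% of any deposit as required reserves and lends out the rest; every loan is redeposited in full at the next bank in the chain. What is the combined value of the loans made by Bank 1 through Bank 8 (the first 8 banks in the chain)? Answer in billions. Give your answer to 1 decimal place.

R2724.9 billion

Bank i lends (1 − rr)^i of the original deposit: Bank 1 lends 633·0.8600 = 544.3800, Bank 2 lends 633·0.8600² = 468.1668, and so on.
Summing a geometric series: total = 633·[0.8600·(1 − 0.8600^8) / (1 − 0.8600)] ≈ 2724.9410 billion.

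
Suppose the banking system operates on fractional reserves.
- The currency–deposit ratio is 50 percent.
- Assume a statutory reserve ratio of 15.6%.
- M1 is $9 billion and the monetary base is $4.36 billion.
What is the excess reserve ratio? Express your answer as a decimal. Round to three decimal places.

0.071

Using m = M/MB = 9/4.36 ≈ 2.064220. Since m = (1 + c)/(c + rr + e), the denominator satisfies c + rr + e = (1 + c)/m = (1 + 0.5) / 2.064220 ≈ 0.726667.
With c = 0.5 and rr = 0.156, the excess reserve ratio is 0.726667 − 0.5 − 0.156 = 0.070667.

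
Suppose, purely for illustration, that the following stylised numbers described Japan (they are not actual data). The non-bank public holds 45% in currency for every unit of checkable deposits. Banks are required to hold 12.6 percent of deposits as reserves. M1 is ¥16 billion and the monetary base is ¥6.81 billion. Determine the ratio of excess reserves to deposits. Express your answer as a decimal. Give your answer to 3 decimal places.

0.041

Using m = M/MB = 16/6.81 ≈ 2.349486. Since m = (1 + c)/(c + rr + e), the denominator satisfies c + rr + e = (1 + c)/m = (1 + 0.45) / 2.349486 ≈ 0.617156.
With c = 0.45 and rr = 0.126, the ratio of excess reserves to deposits is 0.617156 − 0.45 − 0.126 = 0.041156.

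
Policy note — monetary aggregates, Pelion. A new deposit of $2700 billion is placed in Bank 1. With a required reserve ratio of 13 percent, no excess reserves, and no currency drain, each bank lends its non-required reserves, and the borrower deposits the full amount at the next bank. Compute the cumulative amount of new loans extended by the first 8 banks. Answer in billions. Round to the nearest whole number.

$12139 billion

Bank i lends (1 − rr)^i of the original deposit: Bank 1 lends 2700·0.8700 = 2349.0000, Bank 2 lends 2700·0.8700² = 2043.6300, and so on.
Summing a geometric series: total = 2700·[0.8700·(1 − 0.8700^8) / (1 − 0.8700)] ≈ 12138.6983 billion.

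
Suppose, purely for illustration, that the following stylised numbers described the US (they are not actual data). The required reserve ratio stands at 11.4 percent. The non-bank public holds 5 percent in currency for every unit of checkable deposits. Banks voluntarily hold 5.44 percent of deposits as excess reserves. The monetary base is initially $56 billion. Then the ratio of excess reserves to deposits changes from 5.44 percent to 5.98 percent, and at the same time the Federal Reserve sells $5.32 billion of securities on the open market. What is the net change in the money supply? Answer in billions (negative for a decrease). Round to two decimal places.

-31.46 billion

Before: m₁ = (1 + 0.05) / (0.114 + 0.0544 + 0.05) ≈ 4.80769, MB₁ = 56, so M₁ = 4.80769 × 56 ≈ 269.2306 billion.
After: m₂ = (1 + 0.05) / (0.114 + 0.0598 + 0.05) ≈ 4.69169, MB₂ = 56 − 5.32 = 50.68, so M₂ = 4.69169 × 50.68 ≈ 237.7748 billion.
ΔM = M₂ − M₁ = 237.7748 − 269.2306 = -31.4558 billion.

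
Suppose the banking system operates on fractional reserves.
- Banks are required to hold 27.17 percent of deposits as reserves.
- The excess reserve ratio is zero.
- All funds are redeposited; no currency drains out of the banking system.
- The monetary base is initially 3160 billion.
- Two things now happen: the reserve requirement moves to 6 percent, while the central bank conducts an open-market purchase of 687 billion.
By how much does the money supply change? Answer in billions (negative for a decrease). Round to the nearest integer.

Before: m₁ = 1 / (0.2717) ≈ 3.68053, MB₁ = 3160, so M₁ = 3.68053 × 3160 = 11630.4748 billion.
After: m₂ = 1 / (0.06) ≈ 16.66667, MB₂ = 3160 + 687 = 3847, so M₂ = 16.66667 × 3847 ≈ 64116.6795 billion.
ΔM = M₂ − M₁ = 64116.6795 − 11630.4748 = 52486.2047 billion.

52486 billion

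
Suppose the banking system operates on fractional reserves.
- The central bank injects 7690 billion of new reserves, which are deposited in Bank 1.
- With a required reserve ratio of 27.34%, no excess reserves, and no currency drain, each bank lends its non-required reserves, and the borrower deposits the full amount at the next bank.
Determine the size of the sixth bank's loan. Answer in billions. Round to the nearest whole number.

1132 billion

Each bank lends a fraction (1 − rr) = 0.7266 of the deposit it receives, so Bank 6 receives 7690·0.7266^5 and lends 7690·0.7266^6 ≈ 1131.6150 billion.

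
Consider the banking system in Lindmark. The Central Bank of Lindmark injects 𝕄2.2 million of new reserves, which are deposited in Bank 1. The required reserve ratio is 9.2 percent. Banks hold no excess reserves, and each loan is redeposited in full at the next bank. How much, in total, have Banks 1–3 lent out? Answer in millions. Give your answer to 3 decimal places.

𝕄5.458 million

Bank i lends (1 − rr)^i of the original deposit: Bank 1 lends 2.2·0.9080 = 1.9976, Bank 2 lends 2.2·0.9080² ≈ 1.8138, and so on.
Summing a geometric series: total = 2.2·[0.9080·(1 − 0.9080^3) / (1 − 0.9080)] ≈ 5.4584 million.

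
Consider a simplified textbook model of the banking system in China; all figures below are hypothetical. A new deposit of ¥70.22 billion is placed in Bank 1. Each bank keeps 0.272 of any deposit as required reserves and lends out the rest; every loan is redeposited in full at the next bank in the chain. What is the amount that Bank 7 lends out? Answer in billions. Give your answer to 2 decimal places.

Each bank lends a fraction (1 − rr) = 0.7280 of the deposit it receives, so Bank 7 receives 70.22·0.7280^6 and lends 70.22·0.7280^7 ≈ 7.6099 billion.

¥7.61 billion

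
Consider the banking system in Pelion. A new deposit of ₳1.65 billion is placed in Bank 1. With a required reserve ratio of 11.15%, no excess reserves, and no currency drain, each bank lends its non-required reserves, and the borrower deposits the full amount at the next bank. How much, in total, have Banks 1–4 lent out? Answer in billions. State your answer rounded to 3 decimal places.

₳4.954 billion

Bank i lends (1 − rr)^i of the original deposit: Bank 1 lends 1.65·0.8885 ≈ 1.4660, Bank 2 lends 1.65·0.8885² ≈ 1.3026, and so on.
Summing a geometric series: total = 1.65·[0.8885·(1 − 0.8885^4) / (1 − 0.8885)] ≈ 4.9542 billion.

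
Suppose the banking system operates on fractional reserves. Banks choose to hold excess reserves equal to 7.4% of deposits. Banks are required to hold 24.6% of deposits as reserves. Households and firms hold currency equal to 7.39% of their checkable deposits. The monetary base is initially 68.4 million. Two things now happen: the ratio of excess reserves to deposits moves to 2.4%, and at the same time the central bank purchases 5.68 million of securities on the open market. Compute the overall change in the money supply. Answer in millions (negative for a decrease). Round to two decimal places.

Before: m₁ = (1 + 0.0739) / (0.246 + 0.074 + 0.0739) ≈ 2.72633, MB₁ = 68.4, so M₁ = 2.72633 × 68.4 ≈ 186.481 million.
After: m₂ = (1 + 0.0739) / (0.246 + 0.024 + 0.0739) ≈ 3.12271, MB₂ = 68.4 + 5.68 = 74.08, so M₂ = 3.12271 × 74.08 ≈ 231.3304 million.
ΔM = M₂ − M₁ = 231.3304 − 186.481 = 44.8494 million.

44.85 million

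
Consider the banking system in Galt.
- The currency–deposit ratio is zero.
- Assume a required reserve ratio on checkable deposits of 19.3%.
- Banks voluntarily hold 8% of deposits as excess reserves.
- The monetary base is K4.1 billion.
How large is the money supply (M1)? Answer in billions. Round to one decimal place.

The money multiplier is m = 1 / (rr + e) = 1 / (0.193 + 0.08) ≈ 3.6630.
So M = m × MB = 3.6630 × 4.1 = 15.0183 billion.

K15.0 billion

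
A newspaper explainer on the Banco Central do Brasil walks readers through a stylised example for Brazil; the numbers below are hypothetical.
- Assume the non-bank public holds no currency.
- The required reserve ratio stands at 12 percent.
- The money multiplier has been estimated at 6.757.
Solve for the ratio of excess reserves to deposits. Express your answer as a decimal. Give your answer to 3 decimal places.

Using m = 6.757. Since m = (1 + c)/(c + rr + e), the denominator satisfies c + rr + e = (1 + c)/m = (1 + 0) / 6.757 ≈ 0.147995.
With c = 0 and rr = 0.12, the ratio of excess reserves to deposits is 0.147995 − 0 − 0.12 = 0.027995.

0.028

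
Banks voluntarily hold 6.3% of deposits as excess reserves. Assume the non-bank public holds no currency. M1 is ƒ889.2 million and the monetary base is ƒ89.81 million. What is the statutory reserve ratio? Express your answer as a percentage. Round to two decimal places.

3.80%

Using m = M/MB = 889.2/89.81 ≈ 9.900902. Since m = (1 + c)/(c + rr + e), the denominator satisfies c + rr + e = (1 + c)/m = (1 + 0) / 9.900902 ≈ 0.101001.
With c = 0 and e = 0.063, the statutory reserve ratio is 0.101001 − 0 − 0.063 = 0.038001.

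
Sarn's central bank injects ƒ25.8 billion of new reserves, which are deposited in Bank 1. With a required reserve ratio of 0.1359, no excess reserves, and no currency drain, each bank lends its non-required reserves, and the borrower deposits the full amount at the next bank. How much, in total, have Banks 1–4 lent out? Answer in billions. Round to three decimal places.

Bank i lends (1 − rr)^i of the original deposit: Bank 1 lends 25.8·0.8641 ≈ 22.2938, Bank 2 lends 25.8·0.8641² ≈ 19.2641, and so on.
Summing a geometric series: total = 25.8·[0.8641·(1 − 0.8641^4) / (1 − 0.8641)] ≈ 72.5878 billion.

ƒ72.588 billion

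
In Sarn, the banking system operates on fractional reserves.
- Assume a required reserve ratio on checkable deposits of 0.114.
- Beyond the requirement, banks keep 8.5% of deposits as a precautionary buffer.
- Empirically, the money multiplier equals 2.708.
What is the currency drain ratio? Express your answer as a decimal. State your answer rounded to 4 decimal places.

Using m = 2.708. From m = (1 + c)/(c + rr + e), rearranging gives 1 + c = m·(c + rr + e), so c·(1 − m) = m·(rr + e) − 1.
Hence c = [m·(rr + e) − 1]/(1 − m) = [2.708 × (0.114 + 0.085) − 1] / (1 − 2.708) ≈ 0.269970.

0.2700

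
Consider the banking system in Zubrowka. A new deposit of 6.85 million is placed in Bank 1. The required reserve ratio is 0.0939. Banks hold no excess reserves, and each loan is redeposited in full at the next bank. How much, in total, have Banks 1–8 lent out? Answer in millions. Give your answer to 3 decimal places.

Bank i lends (1 − rr)^i of the original deposit: Bank 1 lends 6.85·0.9061 ≈ 6.2068, Bank 2 lends 6.85·0.9061² ≈ 5.6240, and so on.
Summing a geometric series: total = 6.85·[0.9061·(1 − 0.9061^8) / (1 − 0.9061)] ≈ 36.0662 million.

36.066 million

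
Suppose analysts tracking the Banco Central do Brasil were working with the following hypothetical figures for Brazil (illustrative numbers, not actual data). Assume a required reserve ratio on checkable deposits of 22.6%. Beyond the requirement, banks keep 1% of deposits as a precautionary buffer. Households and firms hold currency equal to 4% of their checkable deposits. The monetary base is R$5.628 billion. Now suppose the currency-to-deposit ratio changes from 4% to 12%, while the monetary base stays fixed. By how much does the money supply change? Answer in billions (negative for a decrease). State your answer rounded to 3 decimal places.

-3.501 billion

Initially m₁ = (1 + 0.04) / (0.226 + 0.01 + 0.04) ≈ 3.76812, so M₁ = 3.76812 × 5.628 ≈ 21.207 billion.
After the change m₂ = (1 + 0.12) / (0.226 + 0.01 + 0.12) ≈ 3.14607, so M₂ = 3.14607 × 5.628 ≈ 17.7061 billion.
ΔM = M₂ − M₁ = 17.7061 − 21.207 = -3.5009 billion.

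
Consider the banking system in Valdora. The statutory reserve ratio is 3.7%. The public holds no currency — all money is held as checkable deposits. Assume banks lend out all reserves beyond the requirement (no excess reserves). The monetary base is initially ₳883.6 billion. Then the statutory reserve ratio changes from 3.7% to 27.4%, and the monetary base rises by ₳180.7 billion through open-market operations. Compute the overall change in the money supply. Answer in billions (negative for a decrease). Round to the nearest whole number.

Before: m₁ = 1 / (0.037) ≈ 27.02703, MB₁ = 883.6, so M₁ = 27.02703 × 883.6 ≈ 23881.0837 billion.
After: m₂ = 1 / (0.274) ≈ 3.64964, MB₂ = 883.6 + 180.7 = 1064.3, so M₂ = 3.64964 × 1064.3 ≈ 3884.3119 billion.
ΔM = M₂ − M₁ = 3884.3119 − 23881.0837 = -19996.7718 billion.

-19997 billion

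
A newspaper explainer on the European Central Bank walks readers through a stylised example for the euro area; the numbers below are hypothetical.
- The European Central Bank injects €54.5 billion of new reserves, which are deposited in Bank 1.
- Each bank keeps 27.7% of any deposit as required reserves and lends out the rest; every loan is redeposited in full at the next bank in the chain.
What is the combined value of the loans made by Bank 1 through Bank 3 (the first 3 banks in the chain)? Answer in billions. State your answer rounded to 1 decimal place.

Bank i lends (1 − rr)^i of the original deposit: Bank 1 lends 54.5·0.7230 = 39.4035, Bank 2 lends 54.5·0.7230² ≈ 28.4887, and so on.
Summing a geometric series: total = 54.5·[0.7230·(1 − 0.7230^3) / (1 − 0.7230)] ≈ 88.4896 billion.

€88.5 billion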